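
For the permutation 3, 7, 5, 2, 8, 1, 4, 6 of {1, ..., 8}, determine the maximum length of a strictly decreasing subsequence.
4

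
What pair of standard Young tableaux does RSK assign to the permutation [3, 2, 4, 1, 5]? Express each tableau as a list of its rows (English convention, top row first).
P = [[1, 4, 5], [2], [3]], Q = [[1, 3, 5], [2], [4]]

Insert each entry of the permutation into P by Schensted row insertion, recording in Q the position of each new cell.

Insert 3: appended to row 1. P = [[3]], Q = [[1]].
Insert 2: 2 bumps 3 from row 1; 3 starts row 2. P = [[2], [3]], Q = [[1], [2]].
Insert 4: appended to row 1. P = [[2, 4], [3]], Q = [[1, 3], [2]].
Insert 1: 1 bumps 2 from row 1; 2 bumps 3 from row 2; 3 starts row 3. P = [[1, 4], [2], [3]], Q = [[1, 3], [2], [4]].
Insert 5: appended to row 1. P = [[1, 4, 5], [2], [3]], Q = [[1, 3, 5], [2], [4]].

So P = [[1, 4, 5], [2], [3]], Q = [[1, 3, 5], [2], [4]].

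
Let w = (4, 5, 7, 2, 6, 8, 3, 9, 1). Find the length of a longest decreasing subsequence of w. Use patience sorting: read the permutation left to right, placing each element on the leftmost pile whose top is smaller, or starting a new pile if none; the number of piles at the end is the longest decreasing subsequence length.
4: new pile. tops = [4]
5: onto pile 1 (replacing 4). tops = [5]
7: onto pile 1 (replacing 5). tops = [7]
2: new pile. tops = [7, 2]
6: onto pile 2 (replacing 2). tops = [7, 6]
8: onto pile 1 (replacing 7). tops = [8, 6]
3: new pile. tops = [8, 6, 3]
9: onto pile 1 (replacing 8). tops = [9, 6, 3]
1: new pile. tops = [9, 6, 3, 1]

4 piles, so the longest decreasing subsequence has length 4.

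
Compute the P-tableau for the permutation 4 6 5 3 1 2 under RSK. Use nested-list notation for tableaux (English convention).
Insert 4: appended to row 1. P = [[4]].
Insert 6: appended to row 1. P = [[4, 6]].
Insert 5: 5 bumps 6 from row 1; 6 starts row 2. P = [[4, 5], [6]].
Insert 3: 3 bumps 4 from row 1; 4 bumps 6 from row 2; 6 starts row 3. P = [[3, 5], [4], [6]].
Insert 1: 1 bumps 3 from row 1; 3 bumps 4 from row 2; 4 bumps 6 from row 3; 6 starts row 4. P = [[1, 5], [3], [4], [6]].
Insert 2: 2 bumps 5 from row 1; 5 appends to row 2. P = [[1, 2], [3, 5], [4], [6]].

So P = [[1, 2], [3, 5], [4], [6]].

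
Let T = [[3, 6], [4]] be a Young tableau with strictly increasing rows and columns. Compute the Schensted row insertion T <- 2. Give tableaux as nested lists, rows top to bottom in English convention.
[[2, 6], [3], [4]]

In row 1, 2 replaces 3 (the leftmost entry greater than 2); 3 is bumped to row 2. In row 2, 3 replaces 4 (the leftmost entry greater than 3); 4 is bumped to row 3. 4 starts a new row 3. The new tableau is [[2, 6], [3], [4]].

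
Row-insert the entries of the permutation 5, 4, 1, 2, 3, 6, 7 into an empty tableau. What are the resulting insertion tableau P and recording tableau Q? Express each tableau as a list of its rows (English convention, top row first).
Insert each entry of the permutation into P by Schensted row insertion, recording in Q the position of each new cell.

Insert 5: appended to row 1. P = [[5]].
Insert 4: 4 bumps 5 from row 1; 5 starts row 2. P = [[4], [5]].
Insert 1: 1 bumps 4 from row 1; 4 bumps 5 from row 2; 5 starts row 3. P = [[1], [4], [5]].
Insert 2: appended to row 1. P = [[1, 2], [4], [5]].
Insert 3: appended to row 1. P = [[1, 2, 3], [4], [5]].
Insert 6: appended to row 1. P = [[1, 2, 3, 6], [4], [5]].
Insert 7: appended to row 1. P = [[1, 2, 3, 6, 7], [4], [5]].

So P = [[1, 2, 3, 6, 7], [4], [5]], Q = [[1, 4, 5, 6, 7], [2], [3]].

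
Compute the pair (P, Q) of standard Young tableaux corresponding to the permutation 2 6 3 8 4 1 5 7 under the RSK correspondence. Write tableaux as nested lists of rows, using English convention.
Insert each entry of the permutation into P by Schensted row insertion, recording in Q the position of each new cell.

Insert 2: appended to row 1. P = [[2]], Q = [[1]].
Insert 6: appended to row 1. P = [[2, 6]], Q = [[1, 2]].
Insert 3: 3 bumps 6 from row 1; 6 starts row 2. P = [[2, 3], [6]], Q = [[1, 2], [3]].
Insert 8: appended to row 1. P = [[2, 3, 8], [6]], Q = [[1, 2, 4], [3]].
Insert 4: 4 bumps 8 from row 1; 8 appends to row 2. P = [[2, 3, 4], [6, 8]], Q = [[1, 2, 4], [3, 5]].
Insert 1: 1 bumps 2 from row 1; 2 bumps 6 from row 2; 6 starts row 3. P = [[1, 3, 4], [2, 8], [6]], Q = [[1, 2, 4], [3, 5], [6]].
Insert 5: appended to row 1. P = [[1, 3, 4, 5], [2, 8], [6]], Q = [[1, 2, 4, 7], [3, 5], [6]].
Insert 7: appended to row 1. P = [[1, 3, 4, 5, 7], [2, 8], [6]], Q = [[1, 2, 4, 7, 8], [3, 5], [6]].

So P = [[1, 3, 4, 5, 7], [2, 8], [6]], Q = [[1, 2, 4, 7, 8], [3, 5], [6]].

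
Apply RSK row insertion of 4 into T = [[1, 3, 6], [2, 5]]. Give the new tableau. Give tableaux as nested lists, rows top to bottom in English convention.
[[1, 3, 4], [2, 5, 6]]

In row 1, 4 replaces 6 (the leftmost entry greater than 4); 6 is bumped to row 2. 6 is appended to row 2. The new tableau is [[1, 3, 4], [2, 5, 6]].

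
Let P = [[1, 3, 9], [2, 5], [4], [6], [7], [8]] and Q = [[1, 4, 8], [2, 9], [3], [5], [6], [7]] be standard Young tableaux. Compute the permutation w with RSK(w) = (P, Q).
Reverse RSK: for i = n, n-1, ..., 1, locate i in Q, remove the corresponding corner cell from P, and reverse-bump its entry up through P; the value ejected from row 1 is w(i).

So w = 8 7 4 6 5 2 1 9 3.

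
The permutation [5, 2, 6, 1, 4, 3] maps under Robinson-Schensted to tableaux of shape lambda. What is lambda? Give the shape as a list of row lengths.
[2, 2, 2]

Row-insert each entry into an empty tableau.

After inserting 5: P = [[5]].
After inserting 2: P = [[2], [5]].
After inserting 6: P = [[2, 6], [5]].
After inserting 1: P = [[1, 6], [2], [5]].
After inserting 4: P = [[1, 4], [2, 6], [5]].
After inserting 3: P = [[1, 3], [2, 4], [5, 6]].

The final insertion tableau P = [[1, 3], [2, 4], [5, 6]] has shape [2, 2, 2].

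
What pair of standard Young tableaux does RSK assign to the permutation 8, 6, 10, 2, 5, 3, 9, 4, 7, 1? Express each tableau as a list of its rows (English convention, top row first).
Insert each entry of the permutation into P by Schensted row insertion, recording in Q the position of each new cell.

Insert 8: appended to row 1. P = [[8]].
Insert 6: 6 bumps 8 from row 1; 8 starts row 2. P = [[6], [8]].
Insert 10: appended to row 1. P = [[6, 10], [8]].
Insert 2: 2 bumps 6 from row 1; 6 bumps 8 from row 2; 8 starts row 3. P = [[2, 10], [6], [8]].
Insert 5: 5 bumps 10 from row 1; 10 appends to row 2. P = [[2, 5], [6, 10], [8]].
Insert 3: 3 bumps 5 from row 1; 5 bumps 6 from row 2; 6 bumps 8 from row 3; 8 starts row 4. P = [[2, 3], [5, 10], [6], [8]].
Insert 9: appended to row 1. P = [[2, 3, 9], [5, 10], [6], [8]].
Insert 4: 4 bumps 9 from row 1; 9 bumps 10 from row 2; 10 appends to row 3. P = [[2, 3, 4], [5, 9], [6, 10], [8]].
Insert 7: appended to row 1. P = [[2, 3, 4, 7], [5, 9], [6, 10], [8]].
Insert 1: 1 bumps 2 from row 1; 2 bumps 5 from row 2; 5 bumps 6 from row 3; 6 bumps 8 from row 4; 8 starts row 5. P = [[1, 3, 4, 7], [2, 9], [5, 10], [6], [8]].

So P = [[1, 3, 4, 7], [2, 9], [5, 10], [6], [8]], Q = [[1, 3, 7, 9], [2, 5], [4, 8], [6], [10]].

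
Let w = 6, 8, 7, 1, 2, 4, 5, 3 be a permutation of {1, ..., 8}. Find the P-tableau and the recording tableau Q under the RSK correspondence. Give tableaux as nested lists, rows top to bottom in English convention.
Insert each entry of the permutation into P by Schensted row insertion, recording in Q the position of each new cell.

Insert 6: appended to row 1. P = [[6]].
Insert 8: appended to row 1. P = [[6, 8]].
Insert 7: 7 bumps 8 from row 1; 8 starts row 2. P = [[6, 7], [8]].
Insert 1: 1 bumps 6 from row 1; 6 bumps 8 from row 2; 8 starts row 3. P = [[1, 7], [6], [8]].
Insert 2: 2 bumps 7 from row 1; 7 appends to row 2. P = [[1, 2], [6, 7], [8]].
Insert 4: appended to row 1. P = [[1, 2, 4], [6, 7], [8]].
Insert 5: appended to row 1. P = [[1, 2, 4, 5], [6, 7], [8]].
Insert 3: 3 bumps 4 from row 1; 4 bumps 6 from row 2; 6 bumps 8 from row 3; 8 starts row 4. P = [[1, 2, 3, 5], [4, 7], [6], [8]].

So P = [[1, 2, 3, 5], [4, 7], [6], [8]], Q = [[1, 2, 6, 7], [3, 5], [4], [8]].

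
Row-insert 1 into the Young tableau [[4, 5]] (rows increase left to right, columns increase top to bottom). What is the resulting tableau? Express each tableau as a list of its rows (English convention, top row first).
In row 1, 1 replaces 4 (the leftmost entry greater than 1); 4 is bumped to row 2. 4 starts a new row 2. The new tableau is [[1, 5], [4]].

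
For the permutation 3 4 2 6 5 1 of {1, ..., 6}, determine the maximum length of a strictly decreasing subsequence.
3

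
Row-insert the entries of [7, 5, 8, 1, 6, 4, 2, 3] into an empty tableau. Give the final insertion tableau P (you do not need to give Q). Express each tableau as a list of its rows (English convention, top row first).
P = [[1, 2, 3], [4, 6], [5, 8], [7]]

Insert 7: appended to row 1. P = [[7]].
Insert 5: 5 bumps 7 from row 1; 7 starts row 2. P = [[5], [7]].
Insert 8: appended to row 1. P = [[5, 8], [7]].
Insert 1: 1 bumps 5 from row 1; 5 bumps 7 from row 2; 7 starts row 3. P = [[1, 8], [5], [7]].
Insert 6: 6 bumps 8 from row 1; 8 appends to row 2. P = [[1, 6], [5, 8], [7]].
Insert 4: 4 bumps 6 from row 1; 6 bumps 8 from row 2; 8 appends to row 3. P = [[1, 4], [5, 6], [7, 8]].
Insert 2: 2 bumps 4 from row 1; 4 bumps 5 from row 2; 5 bumps 7 from row 3; 7 starts row 4. P = [[1, 2], [4, 6], [5, 8], [7]].
Insert 3: appended to row 1. P = [[1, 2, 3], [4, 6], [5, 8], [7]].

So P = [[1, 2, 3], [4, 6], [5, 8], [7]].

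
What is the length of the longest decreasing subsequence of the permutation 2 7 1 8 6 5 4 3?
5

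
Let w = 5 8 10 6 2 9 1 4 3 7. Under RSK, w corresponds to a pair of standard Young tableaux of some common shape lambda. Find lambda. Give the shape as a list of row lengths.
Row-insert each entry into an empty tableau.

After inserting 5: P = [[5]].
After inserting 8: P = [[5, 8]].
After inserting 10: P = [[5, 8, 10]].
After inserting 6: P = [[5, 6, 10], [8]].
After inserting 2: P = [[2, 6, 10], [5], [8]].
After inserting 9: P = [[2, 6, 9], [5, 10], [8]].
After inserting 1: P = [[1, 6, 9], [2, 10], [5], [8]].
After inserting 4: P = [[1, 4, 9], [2, 6], [5, 10], [8]].
After inserting 3: P = [[1, 3, 9], [2, 4], [5, 6], [8, 10]].
After inserting 7: P = [[1, 3, 7], [2, 4, 9], [5, 6], [8, 10]].

The final insertion tableau P = [[1, 3, 7], [2, 4, 9], [5, 6], [8, 10]] has shape [3, 3, 2, 2].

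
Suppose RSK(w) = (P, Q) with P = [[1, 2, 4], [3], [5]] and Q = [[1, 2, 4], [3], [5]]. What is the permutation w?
Reverse the RSK construction: for i from n down to 1, find the cell of Q containing i, remove the entry at that cell from P, and reverse-bump it up through P; the value ejected from row 1 is w(i).

Step i=5: Q has 5 at row 3, column 1; remove 5 from row 3 of P and reverse-bump: 5 enters row 2 and ejects 3; 3 enters row 1 and ejects 2. So w(5) = 2. P is now [[1, 3, 4], [5]].
Step i=4: Q has 4 at row 1, column 3; remove that cell from P, ejecting 4. So w(4) = 4. P is now [[1, 3], [5]].
Step i=3: Q has 3 at row 2, column 1; remove 5 from row 2 of P and reverse-bump: 5 enters row 1 and ejects 3. So w(3) = 3. P is now [[1, 5]].
Step i=2: Q has 2 at row 1, column 2; remove that cell from P, ejecting 5. So w(2) = 5. P is now [[1]].
Step i=1: Q has 1 at row 1, column 1; remove that cell from P, ejecting 1. So w(1) = 1. P is now [].

So w = 1 5 3 4 2.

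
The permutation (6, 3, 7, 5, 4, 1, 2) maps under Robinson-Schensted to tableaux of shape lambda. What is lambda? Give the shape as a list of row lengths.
[2, 2, 2, 1]

RSK row insertion gives P = [[1, 2], [3, 4], [5, 7], [6]], which has shape [2, 2, 2, 1].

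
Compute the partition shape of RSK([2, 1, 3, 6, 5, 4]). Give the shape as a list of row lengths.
[3, 2, 1]

Row-insert each entry into an empty tableau.

After inserting 2: P = [[2]].
After inserting 1: P = [[1], [2]].
After inserting 3: P = [[1, 3], [2]].
After inserting 6: P = [[1, 3, 6], [2]].
After inserting 5: P = [[1, 3, 5], [2, 6]].
After inserting 4: P = [[1, 3, 4], [2, 5], [6]].

The final insertion tableau P = [[1, 3, 4], [2, 5], [6]] has shape [3, 2, 1].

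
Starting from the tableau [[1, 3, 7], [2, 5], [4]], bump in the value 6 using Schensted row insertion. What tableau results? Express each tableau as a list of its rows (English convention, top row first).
[[1, 3, 6], [2, 5, 7], [4]]

In row 1, 6 replaces 7 (the leftmost entry greater than 6); 7 is bumped to row 2. 7 is appended to row 2. The new tableau is [[1, 3, 6], [2, 5, 7], [4]].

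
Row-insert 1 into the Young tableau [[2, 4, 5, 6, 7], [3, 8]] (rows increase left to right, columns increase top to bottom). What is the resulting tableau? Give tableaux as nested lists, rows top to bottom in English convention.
[[1, 4, 5, 6, 7], [2, 8], [3]]

In row 1, 1 replaces 2 (the leftmost entry greater than 1); 2 is bumped to row 2. In row 2, 2 replaces 3 (the leftmost entry greater than 2); 3 is bumped to row 3. 3 starts a new row 3. The new tableau is [[1, 4, 5, 6, 7], [2, 8], [3]].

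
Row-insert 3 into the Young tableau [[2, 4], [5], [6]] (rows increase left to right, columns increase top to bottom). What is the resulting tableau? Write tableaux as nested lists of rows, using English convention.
[[2, 3], [4], [5], [6]]

In row 1, 3 replaces 4 (the leftmost entry greater than 3); 4 is bumped to row 2. In row 2, 4 replaces 5 (the leftmost entry greater than 4); 5 is bumped to row 3. In row 3, 5 replaces 6 (the leftmost entry greater than 5); 6 is bumped to row 4. 6 starts a new row 4. The new tableau is [[2, 3], [4], [5], [6]].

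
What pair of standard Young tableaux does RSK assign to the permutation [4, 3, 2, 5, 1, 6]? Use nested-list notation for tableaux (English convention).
P = [[1, 5, 6], [2], [3], [4]], Q = [[1, 4, 6], [2], [3], [5]]

Insert each entry of the permutation into P by Schensted row insertion, recording in Q the position of each new cell.

Insert 4: appended to row 1. P = [[4]].
Insert 3: 3 bumps 4 from row 1; 4 starts row 2. P = [[3], [4]].
Insert 2: 2 bumps 3 from row 1; 3 bumps 4 from row 2; 4 starts row 3. P = [[2], [3], [4]].
Insert 5: appended to row 1. P = [[2, 5], [3], [4]].
Insert 1: 1 bumps 2 from row 1; 2 bumps 3 from row 2; 3 bumps 4 from row 3; 4 starts row 4. P = [[1, 5], [2], [3], [4]].
Insert 6: appended to row 1. P = [[1, 5, 6], [2], [3], [4]].

So P = [[1, 5, 6], [2], [3], [4]], Q = [[1, 4, 6], [2], [3], [5]].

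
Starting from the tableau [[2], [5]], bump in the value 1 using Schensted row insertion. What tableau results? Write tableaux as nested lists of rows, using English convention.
[[1], [2], [5]]

In row 1, 1 replaces 2 (the leftmost entry greater than 1); 2 is bumped to row 2. In row 2, 2 replaces 5 (the leftmost entry greater than 2); 5 is bumped to row 3. 5 starts a new row 3. The new tableau is [[1], [2], [5]].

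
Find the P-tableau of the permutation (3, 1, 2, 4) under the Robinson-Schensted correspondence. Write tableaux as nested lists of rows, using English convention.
Insert 3: appended to row 1. P = [[3]].
Insert 1: 1 bumps 3 from row 1; 3 starts row 2. P = [[1], [3]].
Insert 2: appended to row 1. P = [[1, 2], [3]].
Insert 4: appended to row 1. P = [[1, 2, 4], [3]].

So P = [[1, 2, 4], [3]].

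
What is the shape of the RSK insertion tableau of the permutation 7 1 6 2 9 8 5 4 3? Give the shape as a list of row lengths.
[3, 2, 2, 1, 1]

Row-insert each entry into an empty tableau.

After inserting 7: P = [[7]].
After inserting 1: P = [[1], [7]].
After inserting 6: P = [[1, 6], [7]].
After inserting 2: P = [[1, 2], [6], [7]].
After inserting 9: P = [[1, 2, 9], [6], [7]].
After inserting 8: P = [[1, 2, 8], [6, 9], [7]].
After inserting 5: P = [[1, 2, 5], [6, 8], [7, 9]].
After inserting 4: P = [[1, 2, 4], [5, 8], [6, 9], [7]].
After inserting 3: P = [[1, 2, 3], [4, 8], [5, 9], [6], [7]].

The final insertion tableau P = [[1, 2, 3], [4, 8], [5, 9], [6], [7]] has shape [3, 2, 2, 1, 1].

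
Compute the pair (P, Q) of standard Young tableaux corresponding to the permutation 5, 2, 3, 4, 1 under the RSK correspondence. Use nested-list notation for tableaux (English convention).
Insert each entry of the permutation into P by Schensted row insertion, recording in Q the position of each new cell.

After inserting 5: P = [[5]].
After inserting 2: P = [[2], [5]].
After inserting 3: P = [[2, 3], [5]].
After inserting 4: P = [[2, 3, 4], [5]].
After inserting 1: P = [[1, 3, 4], [2], [5]].

So P = [[1, 3, 4], [2], [5]], Q = [[1, 3, 4], [2], [5]].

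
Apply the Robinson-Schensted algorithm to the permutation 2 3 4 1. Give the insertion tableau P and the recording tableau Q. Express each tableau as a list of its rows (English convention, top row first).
P = [[1, 3, 4], [2]], Q = [[1, 2, 3], [4]]

Insert each entry of the permutation into P by Schensted row insertion, recording in Q the position of each new cell.

After inserting 2: P = [[2]].
After inserting 3: P = [[2, 3]].
After inserting 4: P = [[2, 3, 4]].
After inserting 1: P = [[1, 3, 4], [2]].

So P = [[1, 3, 4], [2]], Q = [[1, 2, 3], [4]].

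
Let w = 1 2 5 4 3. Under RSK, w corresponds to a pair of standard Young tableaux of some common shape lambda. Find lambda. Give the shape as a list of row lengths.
[3, 1, 1]

Row-insert each entry into an empty tableau.

After inserting 1: P = [[1]].
After inserting 2: P = [[1, 2]].
After inserting 5: P = [[1, 2, 5]].
After inserting 4: P = [[1, 2, 4], [5]].
After inserting 3: P = [[1, 2, 3], [4], [5]].

The final insertion tableau P = [[1, 2, 3], [4], [5]] has shape [3, 1, 1].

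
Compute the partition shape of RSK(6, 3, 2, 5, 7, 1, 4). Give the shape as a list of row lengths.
Row-insert each entry into an empty tableau.

After inserting 6: P = [[6]].
After inserting 3: P = [[3], [6]].
After inserting 2: P = [[2], [3], [6]].
After inserting 5: P = [[2, 5], [3], [6]].
After inserting 7: P = [[2, 5, 7], [3], [6]].
After inserting 1: P = [[1, 5, 7], [2], [3], [6]].
After inserting 4: P = [[1, 4, 7], [2, 5], [3], [6]].

The final insertion tableau P = [[1, 4, 7], [2, 5], [3], [6]] has shape [3, 2, 1, 1].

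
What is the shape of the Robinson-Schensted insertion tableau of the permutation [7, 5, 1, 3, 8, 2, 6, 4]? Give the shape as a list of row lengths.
[3, 2, 2, 1]

Row-insert each entry into an empty tableau.

After inserting 7: P = [[7]].
After inserting 5: P = [[5], [7]].
After inserting 1: P = [[1], [5], [7]].
After inserting 3: P = [[1, 3], [5], [7]].
After inserting 8: P = [[1, 3, 8], [5], [7]].
After inserting 2: P = [[1, 2, 8], [3], [5], [7]].
After inserting 6: P = [[1, 2, 6], [3, 8], [5], [7]].
After inserting 4: P = [[1, 2, 4], [3, 6], [5, 8], [7]].

The final insertion tableau P = [[1, 2, 4], [3, 6], [5, 8], [7]] has shape [3, 2, 2, 1].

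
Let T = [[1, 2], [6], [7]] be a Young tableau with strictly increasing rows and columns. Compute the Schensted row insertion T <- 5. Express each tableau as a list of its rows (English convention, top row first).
[[1, 2, 5], [6], [7]]

5 is larger than every entry of row 1, so it is appended to row 1. The new tableau is [[1, 2, 5], [6], [7]].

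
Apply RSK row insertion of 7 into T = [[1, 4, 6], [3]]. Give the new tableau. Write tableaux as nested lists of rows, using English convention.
7 is larger than every entry of row 1, so it is appended to row 1. The new tableau is [[1, 4, 6, 7], [3]].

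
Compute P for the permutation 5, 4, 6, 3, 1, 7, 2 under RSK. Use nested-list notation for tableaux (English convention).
Insert 5: appended to row 1. P = [[5]].
Insert 4: 4 bumps 5 from row 1; 5 starts row 2. P = [[4], [5]].
Insert 6: appended to row 1. P = [[4, 6], [5]].
Insert 3: 3 bumps 4 from row 1; 4 bumps 5 from row 2; 5 starts row 3. P = [[3, 6], [4], [5]].
Insert 1: 1 bumps 3 from row 1; 3 bumps 4 from row 2; 4 bumps 5 from row 3; 5 starts row 4. P = [[1, 6], [3], [4], [5]].
Insert 7: appended to row 1. P = [[1, 6, 7], [3], [4], [5]].
Insert 2: 2 bumps 6 from row 1; 6 appends to row 2. P = [[1, 2, 7], [3, 6], [4], [5]].

So P = [[1, 2, 7], [3, 6], [4], [5]].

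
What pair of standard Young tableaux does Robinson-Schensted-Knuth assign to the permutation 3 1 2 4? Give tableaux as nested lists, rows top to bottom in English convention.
Insert each entry of the permutation into P by Schensted row insertion, recording in Q the position of each new cell.

Insert 3: appended to row 1. P = [[3]], Q = [[1]].
Insert 1: 1 bumps 3 from row 1; 3 starts row 2. P = [[1], [3]], Q = [[1], [2]].
Insert 2: appended to row 1. P = [[1, 2], [3]], Q = [[1, 3], [2]].
Insert 4: appended to row 1. P = [[1, 2, 4], [3]], Q = [[1, 3, 4], [2]].

So P = [[1, 2, 4], [3]], Q = [[1, 3, 4], [2]].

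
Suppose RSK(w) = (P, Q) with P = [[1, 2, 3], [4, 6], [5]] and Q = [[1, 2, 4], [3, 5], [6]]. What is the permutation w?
1 5 2 6 4 3

Reverse the RSK construction: for i from n down to 1, find the cell of Q containing i, remove the entry at that cell from P, and reverse-bump it up through P; the value ejected from row 1 is w(i).

Step i=6: Q has 6 at row 3, column 1; remove 5 from row 3 of P and reverse-bump: 5 enters row 2 and ejects 4; 4 enters row 1 and ejects 3. So w(6) = 3. P is now [[1, 2, 4], [5, 6]].
Step i=5: Q has 5 at row 2, column 2; remove 6 from row 2 of P and reverse-bump: 6 enters row 1 and ejects 4. So w(5) = 4. P is now [[1, 2, 6], [5]].
Step i=4: Q has 4 at row 1, column 3; remove that cell from P, ejecting 6. So w(4) = 6. P is now [[1, 2], [5]].
Step i=3: Q has 3 at row 2, column 1; remove 5 from row 2 of P and reverse-bump: 5 enters row 1 and ejects 2. So w(3) = 2. P is now [[1, 5]].
Step i=2: Q has 2 at row 1, column 2; remove that cell from P, ejecting 5. So w(2) = 5. P is now [[1]].
Step i=1: Q has 1 at row 1, column 1; remove that cell from P, ejecting 1. So w(1) = 1. P is now [].

So w = 1 5 2 6 4 3.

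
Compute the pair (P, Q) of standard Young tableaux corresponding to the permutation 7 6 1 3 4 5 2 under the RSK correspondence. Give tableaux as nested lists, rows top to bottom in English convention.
Insert each entry of the permutation into P by Schensted row insertion, recording in Q the position of each new cell.

Insert 7: appended to row 1. P = [[7]].
Insert 6: 6 bumps 7 from row 1; 7 starts row 2. P = [[6], [7]].
Insert 1: 1 bumps 6 from row 1; 6 bumps 7 from row 2; 7 starts row 3. P = [[1], [6], [7]].
Insert 3: appended to row 1. P = [[1, 3], [6], [7]].
Insert 4: appended to row 1. P = [[1, 3, 4], [6], [7]].
Insert 5: appended to row 1. P = [[1, 3, 4, 5], [6], [7]].
Insert 2: 2 bumps 3 from row 1; 3 bumps 6 from row 2; 6 bumps 7 from row 3; 7 starts row 4. P = [[1, 2, 4, 5], [3], [6], [7]].

So P = [[1, 2, 4, 5], [3], [6], [7]], Q = [[1, 4, 5, 6], [2], [3], [7]].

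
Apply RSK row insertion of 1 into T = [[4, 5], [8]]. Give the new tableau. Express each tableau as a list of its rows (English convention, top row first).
[[1, 5], [4], [8]]

In row 1, 1 replaces 4 (the leftmost entry greater than 1); 4 is bumped to row 2. In row 2, 4 replaces 8 (the leftmost entry greater than 4); 8 is bumped to row 3. 8 starts a new row 3. The new tableau is [[1, 5], [4], [8]].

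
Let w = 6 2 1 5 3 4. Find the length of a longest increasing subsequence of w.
3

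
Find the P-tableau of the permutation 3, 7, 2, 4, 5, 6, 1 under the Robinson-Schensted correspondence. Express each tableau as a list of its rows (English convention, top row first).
Insert 3: appended to row 1. P = [[3]].
Insert 7: appended to row 1. P = [[3, 7]].
Insert 2: 2 bumps 3 from row 1; 3 starts row 2. P = [[2, 7], [3]].
Insert 4: 4 bumps 7 from row 1; 7 appends to row 2. P = [[2, 4], [3, 7]].
Insert 5: appended to row 1. P = [[2, 4, 5], [3, 7]].
Insert 6: appended to row 1. P = [[2, 4, 5, 6], [3, 7]].
Insert 1: 1 bumps 2 from row 1; 2 bumps 3 from row 2; 3 starts row 3. P = [[1, 4, 5, 6], [2, 7], [3]].

So P = [[1, 4, 5, 6], [2, 7], [3]].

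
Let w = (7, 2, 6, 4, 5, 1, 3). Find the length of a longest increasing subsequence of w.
3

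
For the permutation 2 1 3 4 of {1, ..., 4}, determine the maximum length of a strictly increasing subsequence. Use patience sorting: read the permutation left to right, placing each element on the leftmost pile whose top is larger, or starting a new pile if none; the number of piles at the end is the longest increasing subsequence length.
2: new pile. tops = [2]
1: onto pile 1 (replacing 2). tops = [1]
3: new pile. tops = [1, 3]
4: new pile. tops = [1, 3, 4]

3 piles, so the longest increasing subsequence has length 3.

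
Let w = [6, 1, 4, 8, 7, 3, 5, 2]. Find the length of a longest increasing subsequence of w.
3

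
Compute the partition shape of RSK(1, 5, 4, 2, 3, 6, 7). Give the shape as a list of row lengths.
[5, 1, 1]

Row-insert each entry into an empty tableau.

After inserting 1: P = [[1]].
After inserting 5: P = [[1, 5]].
After inserting 4: P = [[1, 4], [5]].
After inserting 2: P = [[1, 2], [4], [5]].
After inserting 3: P = [[1, 2, 3], [4], [5]].
After inserting 6: P = [[1, 2, 3, 6], [4], [5]].
After inserting 7: P = [[1, 2, 3, 6, 7], [4], [5]].

The final insertion tableau P = [[1, 2, 3, 6, 7], [4], [5]] has shape [5, 1, 1].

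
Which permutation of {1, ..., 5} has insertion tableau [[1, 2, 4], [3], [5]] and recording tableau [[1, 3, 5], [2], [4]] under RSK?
Reverse the RSK construction: for i from n down to 1, find the cell of Q containing i, remove the entry at that cell from P, and reverse-bump it up through P; the value ejected from row 1 is w(i).

Step i=5: Q has 5 at row 1, column 3; remove that cell from P, ejecting 4. So w(5) = 4. P is now [[1, 2], [3], [5]].
Step i=4: Q has 4 at row 3, column 1; remove 5 from row 3 of P and reverse-bump: 5 enters row 2 and ejects 3; 3 enters row 1 and ejects 2. So w(4) = 2. P is now [[1, 3], [5]].
Step i=3: Q has 3 at row 1, column 2; remove that cell from P, ejecting 3. So w(3) = 3. P is now [[1], [5]].
Step i=2: Q has 2 at row 2, column 1; remove 5 from row 2 of P and reverse-bump: 5 enters row 1 and ejects 1. So w(2) = 1. P is now [[5]].
Step i=1: Q has 1 at row 1, column 1; remove that cell from P, ejecting 5. So w(1) = 5. P is now [].

So w = 5 1 3 2 4.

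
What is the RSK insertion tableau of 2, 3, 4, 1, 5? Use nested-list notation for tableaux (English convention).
Insert 2: appended to row 1. P = [[2]].
Insert 3: appended to row 1. P = [[2, 3]].
Insert 4: appended to row 1. P = [[2, 3, 4]].
Insert 1: 1 bumps 2 from row 1; 2 starts row 2. P = [[1, 3, 4], [2]].
Insert 5: appended to row 1. P = [[1, 3, 4, 5], [2]].

So P = [[1, 3, 4, 5], [2]].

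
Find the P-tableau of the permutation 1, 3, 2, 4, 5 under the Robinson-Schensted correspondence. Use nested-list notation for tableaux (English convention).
P = [[1, 2, 4, 5], [3]]

Insert 1: appended to row 1. P = [[1]].
Insert 3: appended to row 1. P = [[1, 3]].
Insert 2: 2 bumps 3 from row 1; 3 starts row 2. P = [[1, 2], [3]].
Insert 4: appended to row 1. P = [[1, 2, 4], [3]].
Insert 5: appended to row 1. P = [[1, 2, 4, 5], [3]].

So P = [[1, 2, 4, 5], [3]].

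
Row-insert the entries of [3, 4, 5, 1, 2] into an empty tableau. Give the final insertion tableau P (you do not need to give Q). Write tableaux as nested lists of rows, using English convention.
P = [[1, 2, 5], [3, 4]]

Insert 3: appended to row 1. P = [[3]].
Insert 4: appended to row 1. P = [[3, 4]].
Insert 5: appended to row 1. P = [[3, 4, 5]].
Insert 1: 1 bumps 3 from row 1; 3 starts row 2. P = [[1, 4, 5], [3]].
Insert 2: 2 bumps 4 from row 1; 4 appends to row 2. P = [[1, 2, 5], [3, 4]].

So P = [[1, 2, 5], [3, 4]].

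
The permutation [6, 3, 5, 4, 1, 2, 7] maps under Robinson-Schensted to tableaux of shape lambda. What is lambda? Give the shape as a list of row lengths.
[3, 2, 1, 1]

RSK row insertion gives P = [[1, 2, 7], [3, 4], [5], [6]], which has shape [3, 2, 1, 1].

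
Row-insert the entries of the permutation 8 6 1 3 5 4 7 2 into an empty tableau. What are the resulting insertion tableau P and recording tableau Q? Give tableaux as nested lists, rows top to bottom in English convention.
P = [[1, 2, 4, 7], [3], [5], [6], [8]], Q = [[1, 4, 5, 7], [2], [3], [6], [8]]

Insert each entry of the permutation into P by Schensted row insertion, recording in Q the position of each new cell.

After inserting 8: P = [[8]].
After inserting 6: P = [[6], [8]].
After inserting 1: P = [[1], [6], [8]].
After inserting 3: P = [[1, 3], [6], [8]].
After inserting 5: P = [[1, 3, 5], [6], [8]].
After inserting 4: P = [[1, 3, 4], [5], [6], [8]].
After inserting 7: P = [[1, 3, 4, 7], [5], [6], [8]].
After inserting 2: P = [[1, 2, 4, 7], [3], [5], [6], [8]].

So P = [[1, 2, 4, 7], [3], [5], [6], [8]], Q = [[1, 4, 5, 7], [2], [3], [6], [8]].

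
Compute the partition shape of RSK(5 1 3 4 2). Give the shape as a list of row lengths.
Row-insert each entry into an empty tableau.

After inserting 5: P = [[5]].
After inserting 1: P = [[1], [5]].
After inserting 3: P = [[1, 3], [5]].
After inserting 4: P = [[1, 3, 4], [5]].
After inserting 2: P = [[1, 2, 4], [3], [5]].

The final insertion tableau P = [[1, 2, 4], [3], [5]] has shape [3, 1, 1].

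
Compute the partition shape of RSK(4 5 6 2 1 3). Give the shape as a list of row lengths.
[3, 2, 1]

Row-insert each entry into an empty tableau.

After inserting 4: P = [[4]].
After inserting 5: P = [[4, 5]].
After inserting 6: P = [[4, 5, 6]].
After inserting 2: P = [[2, 5, 6], [4]].
After inserting 1: P = [[1, 5, 6], [2], [4]].
After inserting 3: P = [[1, 3, 6], [2, 5], [4]].

The final insertion tableau P = [[1, 3, 6], [2, 5], [4]] has shape [3, 2, 1].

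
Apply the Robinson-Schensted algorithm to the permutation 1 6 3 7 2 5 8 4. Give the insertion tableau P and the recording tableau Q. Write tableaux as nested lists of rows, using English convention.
P = [[1, 2, 4, 8], [3, 5], [6, 7]], Q = [[1, 2, 4, 7], [3, 6], [5, 8]]

Insert each entry of the permutation into P by Schensted row insertion, recording in Q the position of each new cell.

Insert 1: appended to row 1. P = [[1]].
Insert 6: appended to row 1. P = [[1, 6]].
Insert 3: 3 bumps 6 from row 1; 6 starts row 2. P = [[1, 3], [6]].
Insert 7: appended to row 1. P = [[1, 3, 7], [6]].
Insert 2: 2 bumps 3 from row 1; 3 bumps 6 from row 2; 6 starts row 3. P = [[1, 2, 7], [3], [6]].
Insert 5: 5 bumps 7 from row 1; 7 appends to row 2. P = [[1, 2, 5], [3, 7], [6]].
Insert 8: appended to row 1. P = [[1, 2, 5, 8], [3, 7], [6]].
Insert 4: 4 bumps 5 from row 1; 5 bumps 7 from row 2; 7 appends to row 3. P = [[1, 2, 4, 8], [3, 5], [6, 7]].

So P = [[1, 2, 4, 8], [3, 5], [6, 7]], Q = [[1, 2, 4, 7], [3, 6], [5, 8]].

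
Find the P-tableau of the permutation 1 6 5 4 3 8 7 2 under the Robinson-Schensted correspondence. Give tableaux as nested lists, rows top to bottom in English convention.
P = [[1, 2, 7], [3, 8], [4], [5], [6]]

Insert 1: appended to row 1. P = [[1]].
Insert 6: appended to row 1. P = [[1, 6]].
Insert 5: 5 bumps 6 from row 1; 6 starts row 2. P = [[1, 5], [6]].
Insert 4: 4 bumps 5 from row 1; 5 bumps 6 from row 2; 6 starts row 3. P = [[1, 4], [5], [6]].
Insert 3: 3 bumps 4 from row 1; 4 bumps 5 from row 2; 5 bumps 6 from row 3; 6 starts row 4. P = [[1, 3], [4], [5], [6]].
Insert 8: appended to row 1. P = [[1, 3, 8], [4], [5], [6]].
Insert 7: 7 bumps 8 from row 1; 8 appends to row 2. P = [[1, 3, 7], [4, 8], [5], [6]].
Insert 2: 2 bumps 3 from row 1; 3 bumps 4 from row 2; 4 bumps 5 from row 3; 5 bumps 6 from row 4; 6 starts row 5. P = [[1, 2, 7], [3, 8], [4], [5], [6]].

So P = [[1, 2, 7], [3, 8], [4], [5], [6]].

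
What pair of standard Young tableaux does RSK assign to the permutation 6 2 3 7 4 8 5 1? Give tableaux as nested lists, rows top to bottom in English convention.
Insert each entry of the permutation into P by Schensted row insertion, recording in Q the position of each new cell.

Insert 6: appended to row 1. P = [[6]], Q = [[1]].
Insert 2: 2 bumps 6 from row 1; 6 starts row 2. P = [[2], [6]], Q = [[1], [2]].
Insert 3: appended to row 1. P = [[2, 3], [6]], Q = [[1, 3], [2]].
Insert 7: appended to row 1. P = [[2, 3, 7], [6]], Q = [[1, 3, 4], [2]].
Insert 4: 4 bumps 7 from row 1; 7 appends to row 2. P = [[2, 3, 4], [6, 7]], Q = [[1, 3, 4], [2, 5]].
Insert 8: appended to row 1. P = [[2, 3, 4, 8], [6, 7]], Q = [[1, 3, 4, 6], [2, 5]].
Insert 5: 5 bumps 8 from row 1; 8 appends to row 2. P = [[2, 3, 4, 5], [6, 7, 8]], Q = [[1, 3, 4, 6], [2, 5, 7]].
Insert 1: 1 bumps 2 from row 1; 2 bumps 6 from row 2; 6 starts row 3. P = [[1, 3, 4, 5], [2, 7, 8], [6]], Q = [[1, 3, 4, 6], [2, 5, 7], [8]].

So P = [[1, 3, 4, 5], [2, 7, 8], [6]], Q = [[1, 3, 4, 6], [2, 5, 7], [8]].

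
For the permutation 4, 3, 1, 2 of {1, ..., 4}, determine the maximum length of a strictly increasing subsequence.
2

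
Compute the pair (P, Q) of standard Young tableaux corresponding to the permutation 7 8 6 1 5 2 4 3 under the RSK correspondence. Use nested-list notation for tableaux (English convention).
P = [[1, 2, 3], [4, 8], [5], [6], [7]], Q = [[1, 2, 7], [3, 5], [4], [6], [8]]

Insert each entry of the permutation into P by Schensted row insertion, recording in Q the position of each new cell.

Insert 7: appended to row 1. P = [[7]], Q = [[1]].
Insert 8: appended to row 1. P = [[7, 8]], Q = [[1, 2]].
Insert 6: 6 bumps 7 from row 1; 7 starts row 2. P = [[6, 8], [7]], Q = [[1, 2], [3]].
Insert 1: 1 bumps 6 from row 1; 6 bumps 7 from row 2; 7 starts row 3. P = [[1, 8], [6], [7]], Q = [[1, 2], [3], [4]].
Insert 5: 5 bumps 8 from row 1; 8 appends to row 2. P = [[1, 5], [6, 8], [7]], Q = [[1, 2], [3, 5], [4]].
Insert 2: 2 bumps 5 from row 1; 5 bumps 6 from row 2; 6 bumps 7 from row 3; 7 starts row 4. P = [[1, 2], [5, 8], [6], [7]], Q = [[1, 2], [3, 5], [4], [6]].
Insert 4: appended to row 1. P = [[1, 2, 4], [5, 8], [6], [7]], Q = [[1, 2, 7], [3, 5], [4], [6]].
Insert 3: 3 bumps 4 from row 1; 4 bumps 5 from row 2; 5 bumps 6 from row 3; 6 bumps 7 from row 4; 7 starts row 5. P = [[1, 2, 3], [4, 8], [5], [6], [7]], Q = [[1, 2, 7], [3, 5], [4], [6], [8]].

So P = [[1, 2, 3], [4, 8], [5], [6], [7]], Q = [[1, 2, 7], [3, 5], [4], [6], [8]].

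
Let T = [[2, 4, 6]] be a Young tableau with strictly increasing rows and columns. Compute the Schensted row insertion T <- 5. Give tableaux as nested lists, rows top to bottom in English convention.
[[2, 4, 5], [6]]

In row 1, 5 replaces 6 (the leftmost entry greater than 5); 6 is bumped to row 2. 6 starts a new row 2. The new tableau is [[2, 4, 5], [6]].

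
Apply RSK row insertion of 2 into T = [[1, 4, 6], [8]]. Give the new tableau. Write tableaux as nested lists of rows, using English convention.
[[1, 2, 6], [4], [8]]

In row 1, 2 replaces 4 (the leftmost entry greater than 2); 4 is bumped to row 2. In row 2, 4 replaces 8 (the leftmost entry greater than 4); 8 is bumped to row 3. 8 starts a new row 3. The new tableau is [[1, 2, 6], [4], [8]].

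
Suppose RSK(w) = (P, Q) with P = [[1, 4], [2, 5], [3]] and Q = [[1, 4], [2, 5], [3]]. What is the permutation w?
Reverse the RSK construction: for i from n down to 1, find the cell of Q containing i, remove the entry at that cell from P, and reverse-bump it up through P; the value ejected from row 1 is w(i).

Step i=5: Q has 5 at row 2, column 2; remove 5 from row 2 of P and reverse-bump: 5 enters row 1 and ejects 4. So w(5) = 4. P is now [[1, 5], [2], [3]].
Step i=4: Q has 4 at row 1, column 2; remove that cell from P, ejecting 5. So w(4) = 5. P is now [[1], [2], [3]].
Step i=3: Q has 3 at row 3, column 1; remove 3 from row 3 of P and reverse-bump: 3 enters row 2 and ejects 2; 2 enters row 1 and ejects 1. So w(3) = 1. P is now [[2], [3]].
Step i=2: Q has 2 at row 2, column 1; remove 3 from row 2 of P and reverse-bump: 3 enters row 1 and ejects 2. So w(2) = 2. P is now [[3]].
Step i=1: Q has 1 at row 1, column 1; remove that cell from P, ejecting 3. So w(1) = 3. P is now [].

So w = 3 2 1 5 4.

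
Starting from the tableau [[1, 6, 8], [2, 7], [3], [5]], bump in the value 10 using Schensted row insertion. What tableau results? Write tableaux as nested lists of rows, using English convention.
10 is larger than every entry of row 1, so it is appended to row 1. The new tableau is [[1, 6, 8, 10], [2, 7], [3], [5]].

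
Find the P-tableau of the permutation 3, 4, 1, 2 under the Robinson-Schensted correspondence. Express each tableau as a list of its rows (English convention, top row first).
P = [[1, 2], [3, 4]]

Insert 3: appended to row 1. P = [[3]].
Insert 4: appended to row 1. P = [[3, 4]].
Insert 1: 1 bumps 3 from row 1; 3 starts row 2. P = [[1, 4], [3]].
Insert 2: 2 bumps 4 from row 1; 4 appends to row 2. P = [[1, 2], [3, 4]].

So P = [[1, 2], [3, 4]].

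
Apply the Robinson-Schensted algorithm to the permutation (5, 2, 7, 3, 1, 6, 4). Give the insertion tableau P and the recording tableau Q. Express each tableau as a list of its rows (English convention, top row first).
Insert each entry of the permutation into P by Schensted row insertion, recording in Q the position of each new cell.

Insert 5: appended to row 1. P = [[5]].
Insert 2: 2 bumps 5 from row 1; 5 starts row 2. P = [[2], [5]].
Insert 7: appended to row 1. P = [[2, 7], [5]].
Insert 3: 3 bumps 7 from row 1; 7 appends to row 2. P = [[2, 3], [5, 7]].
Insert 1: 1 bumps 2 from row 1; 2 bumps 5 from row 2; 5 starts row 3. P = [[1, 3], [2, 7], [5]].
Insert 6: appended to row 1. P = [[1, 3, 6], [2, 7], [5]].
Insert 4: 4 bumps 6 from row 1; 6 bumps 7 from row 2; 7 appends to row 3. P = [[1, 3, 4], [2, 6], [5, 7]].

So P = [[1, 3, 4], [2, 6], [5, 7]], Q = [[1, 3, 6], [2, 4], [5, 7]].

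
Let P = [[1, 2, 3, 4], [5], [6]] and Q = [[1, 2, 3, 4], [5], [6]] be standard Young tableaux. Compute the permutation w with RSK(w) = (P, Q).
Reverse the RSK construction: for i from n down to 1, find the cell of Q containing i, remove the entry at that cell from P, and reverse-bump it up through P; the value ejected from row 1 is w(i).

Step i=6: Q has 6 at row 3, column 1; remove 6 from row 3 of P and reverse-bump: 6 enters row 2 and ejects 5; 5 enters row 1 and ejects 4. So w(6) = 4. P is now [[1, 2, 3, 5], [6]].
Step i=5: Q has 5 at row 2, column 1; remove 6 from row 2 of P and reverse-bump: 6 enters row 1 and ejects 5. So w(5) = 5. P is now [[1, 2, 3, 6]].
Step i=4: Q has 4 at row 1, column 4; remove that cell from P, ejecting 6. So w(4) = 6. P is now [[1, 2, 3]].
Step i=3: Q has 3 at row 1, column 3; remove that cell from P, ejecting 3. So w(3) = 3. P is now [[1, 2]].
Step i=2: Q has 2 at row 1, column 2; remove that cell from P, ejecting 2. So w(2) = 2. P is now [[1]].
Step i=1: Q has 1 at row 1, column 1; remove that cell from P, ejecting 1. So w(1) = 1. P is now [].

So w = 1 2 3 6 5 4.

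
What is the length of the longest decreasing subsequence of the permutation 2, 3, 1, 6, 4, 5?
2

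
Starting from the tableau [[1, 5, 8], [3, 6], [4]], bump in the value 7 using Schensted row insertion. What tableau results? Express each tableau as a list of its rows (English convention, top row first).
[[1, 5, 7], [3, 6, 8], [4]]

In row 1, 7 replaces 8 (the leftmost entry greater than 7); 8 is bumped to row 2. 8 is appended to row 2. The new tableau is [[1, 5, 7], [3, 6, 8], [4]].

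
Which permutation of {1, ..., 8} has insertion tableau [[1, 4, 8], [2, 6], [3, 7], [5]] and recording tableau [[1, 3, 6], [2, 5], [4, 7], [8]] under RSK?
Reverse the RSK construction: for i from n down to 1, find the cell of Q containing i, remove the entry at that cell from P, and reverse-bump it up through P; the value ejected from row 1 is w(i).

Step i=8: Q has 8 at row 4, column 1; remove 5 from row 4 of P and reverse-bump: 5 enters row 3 and ejects 3; 3 enters row 2 and ejects 2; 2 enters row 1 and ejects 1. So w(8) = 1. P is now [[2, 4, 8], [3, 6], [5, 7]].
Step i=7: Q has 7 at row 3, column 2; remove 7 from row 3 of P and reverse-bump: 7 enters row 2 and ejects 6; 6 enters row 1 and ejects 4. So w(7) = 4. P is now [[2, 6, 8], [3, 7], [5]].
Step i=6: Q has 6 at row 1, column 3; remove that cell from P, ejecting 8. So w(6) = 8. P is now [[2, 6], [3, 7], [5]].
Step i=5: Q has 5 at row 2, column 2; remove 7 from row 2 of P and reverse-bump: 7 enters row 1 and ejects 6. So w(5) = 6. P is now [[2, 7], [3], [5]].
Step i=4: Q has 4 at row 3, column 1; remove 5 from row 3 of P and reverse-bump: 5 enters row 2 and ejects 3; 3 enters row 1 and ejects 2. So w(4) = 2. P is now [[3, 7], [5]].
Step i=3: Q has 3 at row 1, column 2; remove that cell from P, ejecting 7. So w(3) = 7. P is now [[3], [5]].
Step i=2: Q has 2 at row 2, column 1; remove 5 from row 2 of P and reverse-bump: 5 enters row 1 and ejects 3. So w(2) = 3. P is now [[5]].
Step i=1: Q has 1 at row 1, column 1; remove that cell from P, ejecting 5. So w(1) = 5. P is now [].

So w = 5 3 7 2 6 8 4 1.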